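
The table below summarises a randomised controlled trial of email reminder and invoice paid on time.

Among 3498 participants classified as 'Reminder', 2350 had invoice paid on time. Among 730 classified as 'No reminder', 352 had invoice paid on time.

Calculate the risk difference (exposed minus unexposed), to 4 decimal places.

From the description: a = 2350, b = 1148, c = 352, d = 378.
Risk in exposed = 2350/3498 = 0.671812; risk in unexposed = 352/730 = 0.482192.
Risk difference = 0.671812 − 0.482192 = 0.189621

0.1896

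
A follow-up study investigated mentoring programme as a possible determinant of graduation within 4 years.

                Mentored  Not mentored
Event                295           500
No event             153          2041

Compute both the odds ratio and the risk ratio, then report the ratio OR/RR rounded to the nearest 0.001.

2.352

Reading the table with exposure as columns: a = 295 (Mentored, case), b = 153 (Mentored, non-case), c = 500 (Not mentored, case), d = 2041.
OR = (295·2041)/(153·500) = 602095/76500 = 7.87052
Risk in exposed = 295/448 = 0.65848; risk in unexposed = 500/2541 = 0.19677; RR = 3.34641
OR/RR = 7.87052 / 3.34641 = 2.35193
The outcome is not rare, so the OR lies further from 1 than the RR.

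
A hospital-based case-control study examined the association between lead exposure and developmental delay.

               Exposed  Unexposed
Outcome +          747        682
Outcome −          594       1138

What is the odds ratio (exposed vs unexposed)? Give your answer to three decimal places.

Reading the table with exposure as columns: a = 747 (Exposed, case), b = 594 (Exposed, non-case), c = 682 (Unexposed, case), d = 1138.
OR = (a·d)/(b·c) = (747 × 1138) / (594 × 682) = 850086 / 405108 = 2.09842
The odds of developmental delay are about 2.10 times as high in the exposed group.

2.098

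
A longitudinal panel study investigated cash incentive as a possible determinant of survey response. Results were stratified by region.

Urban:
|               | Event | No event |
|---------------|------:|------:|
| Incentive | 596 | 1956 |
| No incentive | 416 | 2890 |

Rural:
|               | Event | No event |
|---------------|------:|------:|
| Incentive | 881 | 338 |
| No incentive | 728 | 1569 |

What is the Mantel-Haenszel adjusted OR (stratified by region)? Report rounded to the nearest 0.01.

OR_MH = Σ(aᵢdᵢ/nᵢ) / Σ(bᵢcᵢ/nᵢ), where nᵢ is the stratum total.
Stratum 1 (Urban): n = 5858; a·d/n = 596·2890/5858 = 294.0321; b·c/n = 1956·416/5858 = 138.9034
Stratum 2 (Rural): n = 3516; a·d/n = 881·1569/3516 = 393.1425; b·c/n = 338·728/3516 = 69.9841
OR_MH = (294.0321 + 393.1425) / (138.9034 + 69.9841) = 687.1746 / 208.8875 = 3.28969

3.29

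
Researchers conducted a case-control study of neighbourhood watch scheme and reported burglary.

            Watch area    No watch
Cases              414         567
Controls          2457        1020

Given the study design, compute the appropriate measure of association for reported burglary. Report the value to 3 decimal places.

Reading the table with exposure as columns: a = 414 (Watch area, case), b = 2457 (Watch area, non-case), c = 567 (No watch, case), d = 1020.
This is a case-control study: participants were sampled on outcome status, so risks in the source population cannot be estimated directly — relative risk is not valid here. The odds ratio is the appropriate measure.
OR = (a·d)/(b·c) = (414 × 1020) / (2457 × 567) = 422280 / 1393119 = 0.30312

0.303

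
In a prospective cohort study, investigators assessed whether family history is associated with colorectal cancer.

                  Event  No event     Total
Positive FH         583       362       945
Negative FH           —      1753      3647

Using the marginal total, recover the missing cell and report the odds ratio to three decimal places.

1.491

The missing cell is in the unexposed row: 3647 − 1753 = 1894.
So a = 583, b = 362, c = 1894, d = 1753.
OR = (a·d)/(b·c) = (583 × 1753) / (362 × 1894) = 1021999 / 685628 = 1.49060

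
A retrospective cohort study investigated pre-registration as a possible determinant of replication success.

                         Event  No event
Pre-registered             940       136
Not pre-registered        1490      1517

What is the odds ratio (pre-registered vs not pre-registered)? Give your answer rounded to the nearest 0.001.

7.037

Cells: a = 940, b = 136, c = 1490, d = 1517.
OR = (a·d)/(b·c) = (940 × 1517) / (136 × 1490) = 1425980 / 202640 = 7.03701
The odds of replication success are about 7.04 times as high in the pre-registered group.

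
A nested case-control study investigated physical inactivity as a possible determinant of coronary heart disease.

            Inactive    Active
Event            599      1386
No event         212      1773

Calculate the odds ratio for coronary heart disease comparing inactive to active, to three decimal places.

3.614

Reading the table with exposure as columns: a = 599 (Inactive, case), b = 212 (Inactive, non-case), c = 1386 (Active, case), d = 1773.
OR = (a·d)/(b·c) = (599 × 1773) / (212 × 1386) = 1062027 / 293832 = 3.61440
The odds of coronary heart disease are about 3.61 times as high in the inactive group.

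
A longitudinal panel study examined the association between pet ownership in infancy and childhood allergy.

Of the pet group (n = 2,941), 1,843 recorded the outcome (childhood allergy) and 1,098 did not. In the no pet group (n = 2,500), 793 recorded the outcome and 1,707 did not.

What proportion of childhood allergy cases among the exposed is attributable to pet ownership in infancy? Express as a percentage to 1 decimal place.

49.4

From the description: a = 1843, b = 1098, c = 793, d = 1707.
Risk in exposed = 1843/2941 = 0.62666; risk in unexposed = 793/2500 = 0.31720.
RR = 0.62666/0.31720 = 1.97559
AR% = (RR − 1)/RR × 100 = (1.97559 − 1)/1.97559 × 100 = 49.3822%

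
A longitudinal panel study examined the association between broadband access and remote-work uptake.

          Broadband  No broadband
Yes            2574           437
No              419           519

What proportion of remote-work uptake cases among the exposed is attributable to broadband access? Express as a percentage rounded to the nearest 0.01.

Reading the table with exposure as columns: a = 2574 (Broadband, case), b = 419 (Broadband, non-case), c = 437 (No broadband, case), d = 519.
Risk in exposed = 2574/2993 = 0.86001; risk in unexposed = 437/956 = 0.45711.
RR = 0.86001/0.45711 = 1.88139
AR% = (RR − 1)/RR × 100 = (1.88139 − 1)/1.88139 × 100 = 46.8477%

46.85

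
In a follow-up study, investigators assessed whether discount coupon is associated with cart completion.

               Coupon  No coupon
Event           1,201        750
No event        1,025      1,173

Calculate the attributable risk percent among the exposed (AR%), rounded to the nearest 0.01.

27.71

Reading the table with exposure as columns: a = 1201 (Coupon, case), b = 1025 (Coupon, non-case), c = 750 (No coupon, case), d = 1173.
Risk in exposed = 1201/2226 = 0.53953; risk in unexposed = 750/1923 = 0.39002.
RR = 0.53953/0.39002 = 1.38336
AR% = (RR − 1)/RR × 100 = (1.38336 − 1)/1.38336 × 100 = 27.7123%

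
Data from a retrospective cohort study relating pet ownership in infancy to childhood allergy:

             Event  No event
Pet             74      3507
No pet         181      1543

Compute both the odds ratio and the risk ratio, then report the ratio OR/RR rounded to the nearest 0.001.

Cells: a = 74, b = 3507, c = 181, d = 1543.
OR = (74·1543)/(3507·181) = 114182/634767 = 0.17988
Risk in exposed = 74/3581 = 0.02066; risk in unexposed = 181/1724 = 0.10499; RR = 0.19683
OR/RR = 0.17988 / 0.19683 = 0.91390
The outcome is not rare, so the OR lies further from 1 than the RR.

0.914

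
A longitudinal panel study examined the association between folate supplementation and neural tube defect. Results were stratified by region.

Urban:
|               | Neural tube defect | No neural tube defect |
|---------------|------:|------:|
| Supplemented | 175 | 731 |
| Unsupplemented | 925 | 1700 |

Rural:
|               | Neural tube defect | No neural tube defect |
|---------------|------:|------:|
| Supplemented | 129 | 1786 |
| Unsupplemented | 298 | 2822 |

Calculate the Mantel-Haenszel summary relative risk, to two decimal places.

RR_MH = Σ(aᵢ·n₀ᵢ/nᵢ) / Σ(cᵢ·n₁ᵢ/nᵢ), with n₁ᵢ = aᵢ+bᵢ (exposed), n₀ᵢ = cᵢ+dᵢ (unexposed), nᵢ = n₁ᵢ+n₀ᵢ.
Stratum 1 (Urban): n₁ = 906, n₀ = 2625, n = 3531; a·n₀/n = 175·2625/3531 = 130.0977; c·n₁/n = 925·906/3531 = 237.3407
Stratum 2 (Rural): n₁ = 1915, n₀ = 3120, n = 5035; a·n₀/n = 129·3120/5035 = 79.9364; c·n₁/n = 298·1915/5035 = 113.3406
RR_MH = (130.0977 + 79.9364) / (237.3407 + 113.3406) = 210.0342 / 350.6813 = 0.59893

0.60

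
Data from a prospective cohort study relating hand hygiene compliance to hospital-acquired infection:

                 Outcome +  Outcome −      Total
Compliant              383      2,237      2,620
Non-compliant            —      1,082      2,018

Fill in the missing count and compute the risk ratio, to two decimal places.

0.32

The missing cell is in the unexposed row: 2018 − 1082 = 936.
So a = 383, b = 2237, c = 936, d = 1082.
RR = [a/(a+b)] / [c/(c+d)] = (383/2620) / (936/2018) = 0.14618/0.46383 = 0.31517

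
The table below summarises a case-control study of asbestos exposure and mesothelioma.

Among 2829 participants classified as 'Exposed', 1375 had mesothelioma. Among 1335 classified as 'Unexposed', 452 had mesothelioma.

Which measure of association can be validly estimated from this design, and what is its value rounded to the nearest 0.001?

From the description: a = 1375, b = 1454, c = 452, d = 883.
This is a case-control study: participants were sampled on outcome status, so risks in the source population cannot be estimated directly — relative risk is not valid here. The odds ratio is the appropriate measure.
OR = (a·d)/(b·c) = (1375 × 883) / (1454 × 452) = 1214125 / 657208 = 1.84740

1.847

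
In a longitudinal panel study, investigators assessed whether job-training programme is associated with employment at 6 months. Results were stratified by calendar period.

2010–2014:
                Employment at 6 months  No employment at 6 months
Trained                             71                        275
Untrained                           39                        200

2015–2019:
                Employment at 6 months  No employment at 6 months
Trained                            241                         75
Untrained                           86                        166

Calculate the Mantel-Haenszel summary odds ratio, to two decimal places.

3.19

OR_MH = Σ(aᵢdᵢ/nᵢ) / Σ(bᵢcᵢ/nᵢ), where nᵢ is the stratum total.
Stratum 1 (2010–2014): n = 585; a·d/n = 71·200/585 = 24.2735; b·c/n = 275·39/585 = 18.3333
Stratum 2 (2015–2019): n = 568; a·d/n = 241·166/568 = 70.4331; b·c/n = 75·86/568 = 11.3556
OR_MH = (24.2735 + 70.4331) / (18.3333 + 11.3556) = 94.7066 / 29.6890 = 3.18996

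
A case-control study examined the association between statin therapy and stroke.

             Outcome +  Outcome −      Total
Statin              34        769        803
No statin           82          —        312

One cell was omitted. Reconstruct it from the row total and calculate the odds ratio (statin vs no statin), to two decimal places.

The missing cell is in the unexposed row: 312 − 82 = 230.
So a = 34, b = 769, c = 82, d = 230.
OR = (a·d)/(b·c) = (34 × 230) / (769 × 82) = 7820 / 63058 = 0.12401

0.12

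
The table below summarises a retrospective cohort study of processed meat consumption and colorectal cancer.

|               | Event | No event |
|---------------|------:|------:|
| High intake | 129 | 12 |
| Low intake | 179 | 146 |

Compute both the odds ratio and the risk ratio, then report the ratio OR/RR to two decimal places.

Cells: a = 129, b = 12, c = 179, d = 146.
OR = (129·146)/(12·179) = 18834/2148 = 8.76816
Risk in exposed = 129/141 = 0.91489; risk in unexposed = 179/325 = 0.55077; RR = 1.66112
OR/RR = 8.76816 / 1.66112 = 5.27846
The outcome is not rare, so the OR lies further from 1 than the RR.

5.28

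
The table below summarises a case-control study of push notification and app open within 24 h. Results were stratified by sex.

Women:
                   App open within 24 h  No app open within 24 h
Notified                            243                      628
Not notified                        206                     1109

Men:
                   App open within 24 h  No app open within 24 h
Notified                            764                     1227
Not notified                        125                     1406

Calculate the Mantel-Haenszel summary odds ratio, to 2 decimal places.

4.17

OR_MH = Σ(aᵢdᵢ/nᵢ) / Σ(bᵢcᵢ/nᵢ), where nᵢ is the stratum total.
Stratum 1 (Women): n = 2186; a·d/n = 243·1109/2186 = 123.2786; b·c/n = 628·206/2186 = 59.1802
Stratum 2 (Men): n = 3522; a·d/n = 764·1406/3522 = 304.9926; b·c/n = 1227·125/3522 = 43.5477
OR_MH = (123.2786 + 304.9926) / (59.1802 + 43.5477) = 428.2712 / 102.7279 = 4.16898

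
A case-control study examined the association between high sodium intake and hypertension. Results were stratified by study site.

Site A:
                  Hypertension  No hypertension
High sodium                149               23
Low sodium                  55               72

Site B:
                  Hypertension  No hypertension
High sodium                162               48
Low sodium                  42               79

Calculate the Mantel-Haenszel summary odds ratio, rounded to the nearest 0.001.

OR_MH = Σ(aᵢdᵢ/nᵢ) / Σ(bᵢcᵢ/nᵢ), where nᵢ is the stratum total.
Stratum 1 (Site A): n = 299; a·d/n = 149·72/299 = 35.8796; b·c/n = 23·55/299 = 4.2308
Stratum 2 (Site B): n = 331; a·d/n = 162·79/331 = 38.6647; b·c/n = 48·42/331 = 6.0906
OR_MH = (35.8796 + 38.6647) / (4.2308 + 6.0906) = 74.5443 / 10.3214 = 7.22230

7.222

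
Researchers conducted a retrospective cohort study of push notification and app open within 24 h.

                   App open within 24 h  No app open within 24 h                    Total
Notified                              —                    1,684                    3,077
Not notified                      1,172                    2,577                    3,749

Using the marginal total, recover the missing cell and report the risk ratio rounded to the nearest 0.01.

The missing cell is in the exposed row: 3077 − 1684 = 1393.
So a = 1393, b = 1684, c = 1172, d = 2577.
RR = [a/(a+b)] / [c/(c+d)] = (1393/3077) / (1172/3749) = 0.45271/0.31262 = 1.44814

1.45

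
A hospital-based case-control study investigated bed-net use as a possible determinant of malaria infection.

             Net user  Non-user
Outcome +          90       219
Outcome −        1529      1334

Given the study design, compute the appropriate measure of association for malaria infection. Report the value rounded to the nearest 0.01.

Reading the table with exposure as columns: a = 90 (Net user, case), b = 1529 (Net user, non-case), c = 219 (Non-user, case), d = 1334.
This is a hospital-based case-control study: participants were sampled on outcome status, so risks in the source population cannot be estimated directly — relative risk is not valid here. The odds ratio is the appropriate measure.
OR = (a·d)/(b·c) = (90 × 1334) / (1529 × 219) = 120060 / 334851 = 0.35855

0.36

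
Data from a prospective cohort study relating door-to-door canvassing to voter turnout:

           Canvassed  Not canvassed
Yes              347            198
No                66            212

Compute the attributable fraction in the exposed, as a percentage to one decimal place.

42.5

Reading the table with exposure as columns: a = 347 (Canvassed, case), b = 66 (Canvassed, non-case), c = 198 (Not canvassed, case), d = 212.
Risk in exposed = 347/413 = 0.84019; risk in unexposed = 198/410 = 0.48293.
RR = 0.84019/0.48293 = 1.73980
AR% = (RR − 1)/RR × 100 = (1.73980 − 1)/1.73980 × 100 = 42.5220%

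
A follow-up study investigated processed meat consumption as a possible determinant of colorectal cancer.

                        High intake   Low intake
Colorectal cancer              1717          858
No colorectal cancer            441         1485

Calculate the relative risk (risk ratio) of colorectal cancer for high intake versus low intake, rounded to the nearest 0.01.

2.17

Reading the table with exposure as columns: a = 1717 (High intake, case), b = 441 (High intake, non-case), c = 858 (Low intake, case), d = 1485.
Risk in exposed = 1717/2158 = 0.79564; risk in unexposed = 858/2343 = 0.36620.
RR = 0.79564 / 0.36620 = 2.17272
The risk among the exposed is 2.17 times that among the unexposed.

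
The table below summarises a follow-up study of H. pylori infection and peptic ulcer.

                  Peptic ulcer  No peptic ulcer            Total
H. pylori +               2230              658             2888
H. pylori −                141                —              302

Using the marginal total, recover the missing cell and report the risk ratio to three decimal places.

The missing cell is in the unexposed row: 302 − 141 = 161.
So a = 2230, b = 658, c = 141, d = 161.
RR = [a/(a+b)] / [c/(c+d)] = (2230/2888) / (141/302) = 0.77216/0.46689 = 1.65385

1.654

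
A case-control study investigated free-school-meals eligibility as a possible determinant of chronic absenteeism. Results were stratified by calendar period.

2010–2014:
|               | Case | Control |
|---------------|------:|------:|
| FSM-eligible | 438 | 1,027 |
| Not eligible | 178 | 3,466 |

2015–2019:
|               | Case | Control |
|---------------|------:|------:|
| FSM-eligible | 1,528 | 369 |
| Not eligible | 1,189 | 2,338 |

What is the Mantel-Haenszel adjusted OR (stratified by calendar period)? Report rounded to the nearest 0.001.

8.192

OR_MH = Σ(aᵢdᵢ/nᵢ) / Σ(bᵢcᵢ/nᵢ), where nᵢ is the stratum total.
Stratum 1 (2010–2014): n = 5109; a·d/n = 438·3466/5109 = 297.1439; b·c/n = 1027·178/5109 = 35.7812
Stratum 2 (2015–2019): n = 5424; a·d/n = 1528·2338/5424 = 658.6401; b·c/n = 369·1189/5424 = 80.8888
OR_MH = (297.1439 + 658.6401) / (35.7812 + 80.8888) = 955.7840 / 116.6700 = 8.19220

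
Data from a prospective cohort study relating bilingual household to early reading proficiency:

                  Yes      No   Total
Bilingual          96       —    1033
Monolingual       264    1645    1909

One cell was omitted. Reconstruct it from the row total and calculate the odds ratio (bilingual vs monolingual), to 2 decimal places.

The missing cell is in the exposed row: 1033 − 96 = 937.
So a = 96, b = 937, c = 264, d = 1645.
OR = (a·d)/(b·c) = (96 × 1645) / (937 × 264) = 157920 / 247368 = 0.63840

0.64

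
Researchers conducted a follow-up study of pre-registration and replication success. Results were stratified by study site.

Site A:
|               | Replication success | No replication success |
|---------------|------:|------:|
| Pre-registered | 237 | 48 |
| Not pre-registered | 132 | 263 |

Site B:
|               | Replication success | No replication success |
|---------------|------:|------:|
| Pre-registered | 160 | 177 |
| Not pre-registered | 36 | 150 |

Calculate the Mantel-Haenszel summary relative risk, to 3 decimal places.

RR_MH = Σ(aᵢ·n₀ᵢ/nᵢ) / Σ(cᵢ·n₁ᵢ/nᵢ), with n₁ᵢ = aᵢ+bᵢ (exposed), n₀ᵢ = cᵢ+dᵢ (unexposed), nᵢ = n₁ᵢ+n₀ᵢ.
Stratum 1 (Site A): n₁ = 285, n₀ = 395, n = 680; a·n₀/n = 237·395/680 = 137.6691; c·n₁/n = 132·285/680 = 55.3235
Stratum 2 (Site B): n₁ = 337, n₀ = 186, n = 523; a·n₀/n = 160·186/523 = 56.9025; c·n₁/n = 36·337/523 = 23.1969
RR_MH = (137.6691 + 56.9025) / (55.3235 + 23.1969) = 194.5716 / 78.5205 = 2.47797

2.478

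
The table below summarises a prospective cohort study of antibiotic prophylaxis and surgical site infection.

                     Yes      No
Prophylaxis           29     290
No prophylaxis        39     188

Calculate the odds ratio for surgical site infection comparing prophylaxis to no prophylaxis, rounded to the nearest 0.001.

0.482

Cells: a = 29, b = 290, c = 39, d = 188.
OR = (a·d)/(b·c) = (29 × 188) / (290 × 39) = 5452 / 11310 = 0.48205
Exposure is associated with lower odds of surgical site infection (OR = 0.48 < 1).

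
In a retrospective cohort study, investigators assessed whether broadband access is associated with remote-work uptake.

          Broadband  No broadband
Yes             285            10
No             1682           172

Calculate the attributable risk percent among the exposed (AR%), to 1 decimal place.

Reading the table with exposure as columns: a = 285 (Broadband, case), b = 1682 (Broadband, non-case), c = 10 (No broadband, case), d = 172.
Risk in exposed = 285/1967 = 0.14489; risk in unexposed = 10/182 = 0.05495.
RR = 0.14489/0.05495 = 2.63701
AR% = (RR − 1)/RR × 100 = (2.63701 − 1)/2.63701 × 100 = 62.0783%

62.1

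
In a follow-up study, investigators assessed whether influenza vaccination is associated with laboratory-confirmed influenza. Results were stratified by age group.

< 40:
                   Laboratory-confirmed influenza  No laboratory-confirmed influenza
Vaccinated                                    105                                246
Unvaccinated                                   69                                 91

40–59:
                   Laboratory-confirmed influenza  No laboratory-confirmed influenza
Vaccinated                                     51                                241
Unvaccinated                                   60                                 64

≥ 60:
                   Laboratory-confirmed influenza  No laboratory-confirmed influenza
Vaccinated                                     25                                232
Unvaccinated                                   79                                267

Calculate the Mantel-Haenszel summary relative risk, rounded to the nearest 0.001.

RR_MH = Σ(aᵢ·n₀ᵢ/nᵢ) / Σ(cᵢ·n₁ᵢ/nᵢ), with n₁ᵢ = aᵢ+bᵢ (exposed), n₀ᵢ = cᵢ+dᵢ (unexposed), nᵢ = n₁ᵢ+n₀ᵢ.
Stratum 1 (< 40): n₁ = 351, n₀ = 160, n = 511; a·n₀/n = 105·160/511 = 32.8767; c·n₁/n = 69·351/511 = 47.3953
Stratum 2 (40–59): n₁ = 292, n₀ = 124, n = 416; a·n₀/n = 51·124/416 = 15.2019; c·n₁/n = 60·292/416 = 42.1154
Stratum 3 (≥ 60): n₁ = 257, n₀ = 346, n = 603; a·n₀/n = 25·346/603 = 14.3449; c·n₁/n = 79·257/603 = 33.6700
RR_MH = (32.8767 + 15.2019 + 14.3449) / (47.3953 + 42.1154 + 33.6700) = 62.4236 / 123.1807 = 0.50676

0.507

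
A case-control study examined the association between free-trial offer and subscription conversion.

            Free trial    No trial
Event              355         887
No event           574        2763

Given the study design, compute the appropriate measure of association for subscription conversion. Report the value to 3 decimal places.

1.927

Reading the table with exposure as columns: a = 355 (Free trial, case), b = 574 (Free trial, non-case), c = 887 (No trial, case), d = 2763.
This is a case-control study: participants were sampled on outcome status, so risks in the source population cannot be estimated directly — relative risk is not valid here. The odds ratio is the appropriate measure.
OR = (a·d)/(b·c) = (355 × 2763) / (574 × 887) = 980865 / 509138 = 1.92652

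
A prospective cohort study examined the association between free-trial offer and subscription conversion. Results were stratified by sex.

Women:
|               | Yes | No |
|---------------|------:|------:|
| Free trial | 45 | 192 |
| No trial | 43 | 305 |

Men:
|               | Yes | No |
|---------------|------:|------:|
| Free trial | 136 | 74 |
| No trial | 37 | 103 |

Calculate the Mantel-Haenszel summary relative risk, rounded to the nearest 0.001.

RR_MH = Σ(aᵢ·n₀ᵢ/nᵢ) / Σ(cᵢ·n₁ᵢ/nᵢ), with n₁ᵢ = aᵢ+bᵢ (exposed), n₀ᵢ = cᵢ+dᵢ (unexposed), nᵢ = n₁ᵢ+n₀ᵢ.
Stratum 1 (Women): n₁ = 237, n₀ = 348, n = 585; a·n₀/n = 45·348/585 = 26.7692; c·n₁/n = 43·237/585 = 17.4205
Stratum 2 (Men): n₁ = 210, n₀ = 140, n = 350; a·n₀/n = 136·140/350 = 54.4000; c·n₁/n = 37·210/350 = 22.2000
RR_MH = (26.7692 + 54.4000) / (17.4205 + 22.2000) = 81.1692 / 39.6205 = 2.04867

2.049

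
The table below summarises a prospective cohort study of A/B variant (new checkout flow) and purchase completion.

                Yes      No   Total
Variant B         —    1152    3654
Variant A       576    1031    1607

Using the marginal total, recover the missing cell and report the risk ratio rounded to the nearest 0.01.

The missing cell is in the exposed row: 3654 − 1152 = 2502.
So a = 2502, b = 1152, c = 576, d = 1031.
RR = [a/(a+b)] / [c/(c+d)] = (2502/3654) / (576/1607) = 0.68473/0.35843 = 1.91035

1.91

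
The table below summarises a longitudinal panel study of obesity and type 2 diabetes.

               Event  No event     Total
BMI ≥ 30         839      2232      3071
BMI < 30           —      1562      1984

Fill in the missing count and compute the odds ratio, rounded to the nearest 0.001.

1.391

The missing cell is in the unexposed row: 1984 − 1562 = 422.
So a = 839, b = 2232, c = 422, d = 1562.
OR = (a·d)/(b·c) = (839 × 1562) / (2232 × 422) = 1310518 / 941904 = 1.39135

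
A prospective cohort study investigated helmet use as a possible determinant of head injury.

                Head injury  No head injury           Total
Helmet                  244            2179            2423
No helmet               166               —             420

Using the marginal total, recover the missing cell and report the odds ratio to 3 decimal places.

0.171

The missing cell is in the unexposed row: 420 − 166 = 254.
So a = 244, b = 2179, c = 166, d = 254.
OR = (a·d)/(b·c) = (244 × 254) / (2179 × 166) = 61976 / 361714 = 0.17134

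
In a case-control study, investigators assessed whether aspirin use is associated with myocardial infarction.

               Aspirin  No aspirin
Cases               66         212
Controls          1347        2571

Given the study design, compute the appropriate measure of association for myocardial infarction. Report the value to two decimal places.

0.59

Reading the table with exposure as columns: a = 66 (Aspirin, case), b = 1347 (Aspirin, non-case), c = 212 (No aspirin, case), d = 2571.
This is a case-control study: participants were sampled on outcome status, so risks in the source population cannot be estimated directly — relative risk is not valid here. The odds ratio is the appropriate measure.
OR = (a·d)/(b·c) = (66 × 2571) / (1347 × 212) = 169686 / 285564 = 0.59421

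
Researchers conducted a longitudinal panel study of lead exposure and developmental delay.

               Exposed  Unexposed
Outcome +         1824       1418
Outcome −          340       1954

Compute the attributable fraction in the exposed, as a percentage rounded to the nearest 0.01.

Reading the table with exposure as columns: a = 1824 (Exposed, case), b = 340 (Exposed, non-case), c = 1418 (Unexposed, case), d = 1954.
Risk in exposed = 1824/2164 = 0.84288; risk in unexposed = 1418/3372 = 0.42052.
RR = 0.84288/0.42052 = 2.00437
AR% = (RR − 1)/RR × 100 = (2.00437 − 1)/2.00437 × 100 = 50.1091%

50.11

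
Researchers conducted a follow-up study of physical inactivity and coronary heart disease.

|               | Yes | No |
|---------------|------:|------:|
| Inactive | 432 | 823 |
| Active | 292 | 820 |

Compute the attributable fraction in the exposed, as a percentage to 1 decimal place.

23.7

Cells: a = 432, b = 823, c = 292, d = 820.
Risk in exposed = 432/1255 = 0.34422; risk in unexposed = 292/1112 = 0.26259.
RR = 0.34422/0.26259 = 1.31088
AR% = (RR − 1)/RR × 100 = (1.31088 − 1)/1.31088 × 100 = 23.7152%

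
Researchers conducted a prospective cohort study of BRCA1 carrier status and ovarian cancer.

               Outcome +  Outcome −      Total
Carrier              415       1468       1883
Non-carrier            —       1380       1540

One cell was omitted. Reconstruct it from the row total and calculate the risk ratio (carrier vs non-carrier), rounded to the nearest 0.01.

The missing cell is in the unexposed row: 1540 − 1380 = 160.
So a = 415, b = 1468, c = 160, d = 1380.
RR = [a/(a+b)] / [c/(c+d)] = (415/1883) / (160/1540) = 0.22039/0.10390 = 2.12128

2.12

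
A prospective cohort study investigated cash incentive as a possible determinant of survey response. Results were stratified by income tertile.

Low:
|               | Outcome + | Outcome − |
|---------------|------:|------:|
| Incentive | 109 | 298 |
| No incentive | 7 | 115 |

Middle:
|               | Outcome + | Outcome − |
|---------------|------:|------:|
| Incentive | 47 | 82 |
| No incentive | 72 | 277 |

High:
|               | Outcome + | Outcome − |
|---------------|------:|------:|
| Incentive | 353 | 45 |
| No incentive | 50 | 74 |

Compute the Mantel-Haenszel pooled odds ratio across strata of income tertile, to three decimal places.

OR_MH = Σ(aᵢdᵢ/nᵢ) / Σ(bᵢcᵢ/nᵢ), where nᵢ is the stratum total.
Stratum 1 (Low): n = 529; a·d/n = 109·115/529 = 23.6957; b·c/n = 298·7/529 = 3.9433
Stratum 2 (Middle): n = 478; a·d/n = 47·277/478 = 27.2364; b·c/n = 82·72/478 = 12.3515
Stratum 3 (High): n = 522; a·d/n = 353·74/522 = 50.0421; b·c/n = 45·50/522 = 4.3103
OR_MH = (23.6957 + 27.2364 + 50.0421) / (3.9433 + 12.3515 + 4.3103) = 100.9742 / 20.6051 = 4.90045

4.900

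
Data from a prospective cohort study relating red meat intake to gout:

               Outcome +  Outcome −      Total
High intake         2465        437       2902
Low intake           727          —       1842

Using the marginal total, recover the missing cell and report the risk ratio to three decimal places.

The missing cell is in the unexposed row: 1842 − 727 = 1115.
So a = 2465, b = 437, c = 727, d = 1115.
RR = [a/(a+b)] / [c/(c+d)] = (2465/2902) / (727/1842) = 0.84941/0.39468 = 2.15216

2.152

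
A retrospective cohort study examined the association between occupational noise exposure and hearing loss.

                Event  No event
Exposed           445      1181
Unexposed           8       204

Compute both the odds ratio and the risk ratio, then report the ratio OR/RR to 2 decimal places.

Cells: a = 445, b = 1181, c = 8, d = 204.
OR = (445·204)/(1181·8) = 90780/9448 = 9.60838
Risk in exposed = 445/1626 = 0.27368; risk in unexposed = 8/212 = 0.03774; RR = 7.25246
OR/RR = 9.60838 / 7.25246 = 1.32484
The outcome is not rare, so the OR lies further from 1 than the RR.

1.32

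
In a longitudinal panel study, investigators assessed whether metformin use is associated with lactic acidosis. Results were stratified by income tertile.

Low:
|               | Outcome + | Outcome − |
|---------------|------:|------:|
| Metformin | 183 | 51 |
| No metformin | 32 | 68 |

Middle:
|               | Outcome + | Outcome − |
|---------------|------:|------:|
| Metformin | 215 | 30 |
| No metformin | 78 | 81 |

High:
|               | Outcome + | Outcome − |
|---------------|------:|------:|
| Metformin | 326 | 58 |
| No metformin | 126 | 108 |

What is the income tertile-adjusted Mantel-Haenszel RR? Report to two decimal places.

1.78

RR_MH = Σ(aᵢ·n₀ᵢ/nᵢ) / Σ(cᵢ·n₁ᵢ/nᵢ), with n₁ᵢ = aᵢ+bᵢ (exposed), n₀ᵢ = cᵢ+dᵢ (unexposed), nᵢ = n₁ᵢ+n₀ᵢ.
Stratum 1 (Low): n₁ = 234, n₀ = 100, n = 334; a·n₀/n = 183·100/334 = 54.7904; c·n₁/n = 32·234/334 = 22.4192
Stratum 2 (Middle): n₁ = 245, n₀ = 159, n = 404; a·n₀/n = 215·159/404 = 84.6163; c·n₁/n = 78·245/404 = 47.3020
Stratum 3 (High): n₁ = 384, n₀ = 234, n = 618; a·n₀/n = 326·234/618 = 123.4369; c·n₁/n = 126·384/618 = 78.2913
RR_MH = (54.7904 + 84.6163 + 123.4369) / (22.4192 + 47.3020 + 78.2913) = 262.8436 / 148.0124 = 1.77582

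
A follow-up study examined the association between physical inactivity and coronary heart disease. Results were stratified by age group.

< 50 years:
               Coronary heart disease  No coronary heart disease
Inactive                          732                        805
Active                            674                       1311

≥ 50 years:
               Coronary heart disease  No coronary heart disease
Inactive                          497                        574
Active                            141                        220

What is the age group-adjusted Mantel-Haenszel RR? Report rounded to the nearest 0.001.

1.346

RR_MH = Σ(aᵢ·n₀ᵢ/nᵢ) / Σ(cᵢ·n₁ᵢ/nᵢ), with n₁ᵢ = aᵢ+bᵢ (exposed), n₀ᵢ = cᵢ+dᵢ (unexposed), nᵢ = n₁ᵢ+n₀ᵢ.
Stratum 1 (< 50 years): n₁ = 1537, n₀ = 1985, n = 3522; a·n₀/n = 732·1985/3522 = 412.5554; c·n₁/n = 674·1537/3522 = 294.1334
Stratum 2 (≥ 50 years): n₁ = 1071, n₀ = 361, n = 1432; a·n₀/n = 497·361/1432 = 125.2912; c·n₁/n = 141·1071/1432 = 105.4546
RR_MH = (412.5554 + 125.2912) / (294.1334 + 105.4546) = 537.8466 / 399.5881 = 1.34600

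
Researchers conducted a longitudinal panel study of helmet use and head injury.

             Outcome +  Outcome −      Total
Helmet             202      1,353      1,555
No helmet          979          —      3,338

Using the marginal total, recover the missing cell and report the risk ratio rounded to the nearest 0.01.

The missing cell is in the unexposed row: 3338 − 979 = 2359.
So a = 202, b = 1353, c = 979, d = 2359.
RR = [a/(a+b)] / [c/(c+d)] = (202/1555) / (979/3338) = 0.12990/0.29329 = 0.44292

0.44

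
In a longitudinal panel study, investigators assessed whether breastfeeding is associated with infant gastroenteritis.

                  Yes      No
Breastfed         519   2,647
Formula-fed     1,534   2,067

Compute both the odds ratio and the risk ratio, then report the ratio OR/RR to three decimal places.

0.687

Cells: a = 519, b = 2647, c = 1534, d = 2067.
OR = (519·2067)/(2647·1534) = 1072773/4060498 = 0.26420
Risk in exposed = 519/3166 = 0.16393; risk in unexposed = 1534/3601 = 0.42599; RR = 0.38482
OR/RR = 0.26420 / 0.38482 = 0.68655
The outcome is not rare, so the OR lies further from 1 than the RR.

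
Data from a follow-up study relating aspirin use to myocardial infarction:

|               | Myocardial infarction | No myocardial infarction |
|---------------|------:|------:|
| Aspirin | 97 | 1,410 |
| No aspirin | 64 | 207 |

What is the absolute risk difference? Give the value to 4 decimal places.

-0.1718

Cells: a = 97, b = 1410, c = 64, d = 207.
Risk in exposed = 97/1507 = 0.064366; risk in unexposed = 64/271 = 0.236162.
Risk difference = 0.064366 − 0.236162 = -0.171796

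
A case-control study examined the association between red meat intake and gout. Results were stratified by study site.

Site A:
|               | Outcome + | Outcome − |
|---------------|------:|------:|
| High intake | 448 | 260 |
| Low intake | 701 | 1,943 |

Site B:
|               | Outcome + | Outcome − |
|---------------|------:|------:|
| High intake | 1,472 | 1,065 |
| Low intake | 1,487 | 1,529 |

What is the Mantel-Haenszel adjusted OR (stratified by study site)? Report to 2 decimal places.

OR_MH = Σ(aᵢdᵢ/nᵢ) / Σ(bᵢcᵢ/nᵢ), where nᵢ is the stratum total.
Stratum 1 (Site A): n = 3352; a·d/n = 448·1943/3352 = 259.6850; b·c/n = 260·701/3352 = 54.3735
Stratum 2 (Site B): n = 5553; a·d/n = 1472·1529/5553 = 405.3103; b·c/n = 1065·1487/5553 = 285.1891
OR_MH = (259.6850 + 405.3103) / (54.3735 + 285.1891) = 664.9952 / 339.5626 = 1.95839

1.96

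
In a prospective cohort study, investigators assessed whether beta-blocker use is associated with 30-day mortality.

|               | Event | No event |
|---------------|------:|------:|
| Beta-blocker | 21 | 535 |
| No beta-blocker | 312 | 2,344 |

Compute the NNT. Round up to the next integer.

13

Risk in treated group = 21/556 = 0.03777; risk in control = 312/2656 = 0.11747.
Absolute risk reduction = 0.11747 − 0.03777 = 0.07970
NNT = 1 / ARR = 1 / 0.07970 = 12.547 → round up → 13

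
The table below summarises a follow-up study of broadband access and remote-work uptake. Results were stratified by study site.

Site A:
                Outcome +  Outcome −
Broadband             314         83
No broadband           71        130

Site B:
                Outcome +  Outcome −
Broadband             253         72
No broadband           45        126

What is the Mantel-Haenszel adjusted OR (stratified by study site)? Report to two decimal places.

OR_MH = Σ(aᵢdᵢ/nᵢ) / Σ(bᵢcᵢ/nᵢ), where nᵢ is the stratum total.
Stratum 1 (Site A): n = 598; a·d/n = 314·130/598 = 68.2609; b·c/n = 83·71/598 = 9.8545
Stratum 2 (Site B): n = 496; a·d/n = 253·126/496 = 64.2702; b·c/n = 72·45/496 = 6.5323
OR_MH = (68.2609 + 64.2702) / (9.8545 + 6.5323) = 132.5310 / 16.3868 = 8.08768

8.09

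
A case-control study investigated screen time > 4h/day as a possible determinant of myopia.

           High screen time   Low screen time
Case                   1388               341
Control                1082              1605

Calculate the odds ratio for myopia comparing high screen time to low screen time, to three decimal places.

6.038

Reading the table with exposure as columns: a = 1388 (High screen time, case), b = 1082 (High screen time, non-case), c = 341 (Low screen time, case), d = 1605.
OR = (a·d)/(b·c) = (1388 × 1605) / (1082 × 341) = 2227740 / 368962 = 6.03786
The odds of myopia are about 6.04 times as high in the high screen time group.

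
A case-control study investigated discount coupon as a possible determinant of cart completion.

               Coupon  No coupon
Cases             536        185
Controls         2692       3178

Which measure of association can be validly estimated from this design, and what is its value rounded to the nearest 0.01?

Reading the table with exposure as columns: a = 536 (Coupon, case), b = 2692 (Coupon, non-case), c = 185 (No coupon, case), d = 3178.
This is a case-control study: participants were sampled on outcome status, so risks in the source population cannot be estimated directly — relative risk is not valid here. The odds ratio is the appropriate measure.
OR = (a·d)/(b·c) = (536 × 3178) / (2692 × 185) = 1703408 / 498020 = 3.42036

3.42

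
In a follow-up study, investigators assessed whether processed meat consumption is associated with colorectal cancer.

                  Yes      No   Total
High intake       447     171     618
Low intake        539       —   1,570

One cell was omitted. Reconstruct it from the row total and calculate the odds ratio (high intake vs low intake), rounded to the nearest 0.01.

5.00

The missing cell is in the unexposed row: 1570 − 539 = 1031.
So a = 447, b = 171, c = 539, d = 1031.
OR = (a·d)/(b·c) = (447 × 1031) / (171 × 539) = 460857 / 92169 = 5.00013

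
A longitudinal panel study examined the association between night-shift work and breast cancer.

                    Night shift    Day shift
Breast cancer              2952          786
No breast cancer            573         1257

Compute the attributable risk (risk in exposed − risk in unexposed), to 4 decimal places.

Reading the table with exposure as columns: a = 2952 (Night shift, case), b = 573 (Night shift, non-case), c = 786 (Day shift, case), d = 1257.
Risk in exposed = 2952/3525 = 0.837447; risk in unexposed = 786/2043 = 0.384728.
Risk difference = 0.837447 − 0.384728 = 0.452718

0.4527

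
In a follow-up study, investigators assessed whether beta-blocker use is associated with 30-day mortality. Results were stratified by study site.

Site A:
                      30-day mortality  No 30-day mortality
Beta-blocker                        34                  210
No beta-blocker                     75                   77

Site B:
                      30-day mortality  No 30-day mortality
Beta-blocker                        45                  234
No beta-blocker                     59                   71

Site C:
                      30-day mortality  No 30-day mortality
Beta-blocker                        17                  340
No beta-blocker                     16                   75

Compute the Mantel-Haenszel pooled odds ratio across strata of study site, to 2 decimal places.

OR_MH = Σ(aᵢdᵢ/nᵢ) / Σ(bᵢcᵢ/nᵢ), where nᵢ is the stratum total.
Stratum 1 (Site A): n = 396; a·d/n = 34·77/396 = 6.6111; b·c/n = 210·75/396 = 39.7727
Stratum 2 (Site B): n = 409; a·d/n = 45·71/409 = 7.8117; b·c/n = 234·59/409 = 33.7555
Stratum 3 (Site C): n = 448; a·d/n = 17·75/448 = 2.8460; b·c/n = 340·16/448 = 12.1429
OR_MH = (6.6111 + 7.8117 + 2.8460) / (39.7727 + 33.7555 + 12.1429) = 17.2688 / 85.6711 = 0.20157

0.20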